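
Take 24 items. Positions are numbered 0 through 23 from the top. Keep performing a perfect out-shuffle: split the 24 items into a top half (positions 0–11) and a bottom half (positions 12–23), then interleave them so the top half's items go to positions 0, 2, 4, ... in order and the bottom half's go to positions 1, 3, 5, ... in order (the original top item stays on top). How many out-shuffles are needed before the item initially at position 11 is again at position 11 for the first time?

Follow position 11 under repeated out-shuffles:
11 → 22 → 21 → 19 → 15 → 7 → 14 → 5 → 10 → 20 → 17 → 11
It first returns after 11 out-shuffles.

11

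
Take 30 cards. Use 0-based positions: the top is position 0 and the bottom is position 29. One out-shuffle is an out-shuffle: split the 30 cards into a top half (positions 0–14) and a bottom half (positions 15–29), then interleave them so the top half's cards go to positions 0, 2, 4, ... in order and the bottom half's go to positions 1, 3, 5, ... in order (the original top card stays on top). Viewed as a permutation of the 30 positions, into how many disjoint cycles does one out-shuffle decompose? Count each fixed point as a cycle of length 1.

Trace each unvisited position around until it returns:
(0) (1 2 4 8 16 3 ... len 28) (29)
3 cycles in total.

3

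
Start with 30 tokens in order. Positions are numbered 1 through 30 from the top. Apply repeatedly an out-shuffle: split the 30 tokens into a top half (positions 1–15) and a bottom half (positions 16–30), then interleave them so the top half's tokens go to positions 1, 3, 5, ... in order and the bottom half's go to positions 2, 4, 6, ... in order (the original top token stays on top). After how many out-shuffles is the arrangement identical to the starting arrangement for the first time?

28

The out-shuffle permutes the 30 positions with cycle lengths [1, 1, 28].
Every token is home exactly when every cycle has completed a whole number of laps, i.e. after lcm(1, 28) = 28 out-shuffles.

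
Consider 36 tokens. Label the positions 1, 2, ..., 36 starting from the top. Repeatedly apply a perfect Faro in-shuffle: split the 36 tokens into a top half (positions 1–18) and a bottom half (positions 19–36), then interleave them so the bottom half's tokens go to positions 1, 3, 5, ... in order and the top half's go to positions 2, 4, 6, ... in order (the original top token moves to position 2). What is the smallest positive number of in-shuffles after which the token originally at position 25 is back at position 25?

Follow position 25 under repeated in-shuffles:
25 → 13 → 26 → 15 → 30 → 23 → 9 → 18 → ... → 25 (length 36)
It first returns after 36 in-shuffles.

36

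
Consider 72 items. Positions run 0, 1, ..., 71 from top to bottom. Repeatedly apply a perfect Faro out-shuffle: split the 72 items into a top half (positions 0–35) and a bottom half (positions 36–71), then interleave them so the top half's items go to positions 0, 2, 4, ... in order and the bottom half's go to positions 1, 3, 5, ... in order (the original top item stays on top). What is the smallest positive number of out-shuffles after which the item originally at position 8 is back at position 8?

Follow position 8 under repeated out-shuffles:
8 → 16 → 32 → 64 → 57 → 43 → 15 → 30 → ... → 8 (length 35)
It first returns after 35 out-shuffles.

35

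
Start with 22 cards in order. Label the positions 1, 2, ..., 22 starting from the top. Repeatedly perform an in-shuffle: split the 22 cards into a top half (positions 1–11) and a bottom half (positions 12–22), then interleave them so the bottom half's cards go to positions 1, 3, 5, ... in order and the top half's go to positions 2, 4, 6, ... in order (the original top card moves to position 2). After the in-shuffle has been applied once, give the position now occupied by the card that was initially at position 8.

Track the card's position through each in-shuffle:
8 → 16

16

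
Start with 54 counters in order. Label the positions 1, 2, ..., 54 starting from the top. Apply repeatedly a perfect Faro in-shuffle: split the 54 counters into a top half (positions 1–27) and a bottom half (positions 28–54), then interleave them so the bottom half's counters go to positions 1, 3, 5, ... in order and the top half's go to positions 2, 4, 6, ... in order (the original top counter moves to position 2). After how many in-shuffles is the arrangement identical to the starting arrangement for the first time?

The in-shuffle permutes the 54 positions with cycle lengths [4, 10, 20, 20].
Every counter is home exactly when every cycle has completed a whole number of laps, i.e. after lcm(4, 10, 20) = 20 in-shuffles.

20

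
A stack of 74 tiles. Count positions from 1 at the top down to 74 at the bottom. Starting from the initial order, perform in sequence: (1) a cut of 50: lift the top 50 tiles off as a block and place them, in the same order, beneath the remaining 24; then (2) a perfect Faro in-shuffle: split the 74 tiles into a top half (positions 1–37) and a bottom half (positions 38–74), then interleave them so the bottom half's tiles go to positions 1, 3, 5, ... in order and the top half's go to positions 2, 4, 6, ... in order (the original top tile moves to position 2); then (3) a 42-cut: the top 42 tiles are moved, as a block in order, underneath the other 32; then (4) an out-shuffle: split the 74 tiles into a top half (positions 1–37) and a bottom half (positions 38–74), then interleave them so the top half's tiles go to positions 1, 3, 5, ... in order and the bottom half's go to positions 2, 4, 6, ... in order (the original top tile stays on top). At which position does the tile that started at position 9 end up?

47

Track the tile from position 9 forward through each operation:
  after op 1 (cut 50): 9 → 33
  after op 2 (in-shuffle): 33 → 66
  after op 3 (cut 42): 66 → 24
  after op 4 (out-shuffle): 24 → 47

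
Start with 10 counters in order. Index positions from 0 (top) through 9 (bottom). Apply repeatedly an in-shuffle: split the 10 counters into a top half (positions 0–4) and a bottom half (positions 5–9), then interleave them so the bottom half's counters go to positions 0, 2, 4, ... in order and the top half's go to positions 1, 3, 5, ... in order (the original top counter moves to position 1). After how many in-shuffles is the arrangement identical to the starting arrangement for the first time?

The in-shuffle permutes the 10 positions with cycle lengths [10].
Every counter is home exactly when every cycle has completed a whole number of laps, i.e. after lcm(10) = 10 in-shuffles.

10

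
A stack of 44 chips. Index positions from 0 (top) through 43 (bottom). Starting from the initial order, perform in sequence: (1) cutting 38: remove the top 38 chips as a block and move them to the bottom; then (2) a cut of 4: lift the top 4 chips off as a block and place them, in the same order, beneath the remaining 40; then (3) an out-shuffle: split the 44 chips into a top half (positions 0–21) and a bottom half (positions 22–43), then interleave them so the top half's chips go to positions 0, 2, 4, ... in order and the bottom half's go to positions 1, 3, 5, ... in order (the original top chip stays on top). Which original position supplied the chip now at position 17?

28

Undo the operations in reverse order, starting from position 17:
  undo op 3 (out-shuffle, from bottom half): 17 ← 30
  undo op 2 (cut 4): 30 ← 34
  undo op 1 (cut 38): 34 ← 28
So the chip at position 17 came from original position 28.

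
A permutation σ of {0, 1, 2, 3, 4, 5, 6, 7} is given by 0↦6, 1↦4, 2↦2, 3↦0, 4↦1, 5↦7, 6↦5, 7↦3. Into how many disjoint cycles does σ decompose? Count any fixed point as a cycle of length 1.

Cycle decomposition: (0 6 5 7 3) (1 4) (2).
3 cycles.

3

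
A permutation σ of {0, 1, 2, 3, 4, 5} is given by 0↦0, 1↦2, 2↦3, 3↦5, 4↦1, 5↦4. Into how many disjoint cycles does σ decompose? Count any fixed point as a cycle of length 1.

2

Cycle decomposition: (0) (1 2 3 5 4).
2 cycles.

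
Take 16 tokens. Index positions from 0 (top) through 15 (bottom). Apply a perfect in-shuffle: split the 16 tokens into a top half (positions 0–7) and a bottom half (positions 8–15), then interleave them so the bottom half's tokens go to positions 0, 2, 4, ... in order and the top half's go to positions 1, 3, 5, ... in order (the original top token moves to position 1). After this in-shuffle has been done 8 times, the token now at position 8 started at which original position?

Work backwards from position 8, undoing one in-shuffle at a time:
8 ← 12 ← 14 ← 15 ← 7 ← 3 ← 1 ← 0 ← 8
So the token now at position 8 started at position 8.

8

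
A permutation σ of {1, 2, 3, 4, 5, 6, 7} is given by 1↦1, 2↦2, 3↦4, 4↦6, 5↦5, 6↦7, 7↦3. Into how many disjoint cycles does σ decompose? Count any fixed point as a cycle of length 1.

Cycle decomposition: (1) (2) (3 4 6 7) (5).
4 cycles.

4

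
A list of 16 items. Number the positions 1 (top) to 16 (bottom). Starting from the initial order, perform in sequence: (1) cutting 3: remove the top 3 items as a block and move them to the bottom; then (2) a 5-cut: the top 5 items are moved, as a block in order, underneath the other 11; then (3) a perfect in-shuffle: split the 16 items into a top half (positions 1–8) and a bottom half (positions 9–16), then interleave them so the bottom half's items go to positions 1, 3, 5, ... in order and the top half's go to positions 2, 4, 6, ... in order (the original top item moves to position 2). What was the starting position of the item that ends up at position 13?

7

Undo the operations in reverse order, starting from position 13:
  undo op 3 (in-shuffle, from bottom half): 13 ← 15
  undo op 2 (cut 5): 15 ← 4
  undo op 1 (cut 3): 4 ← 7
So the item at position 13 came from original position 7.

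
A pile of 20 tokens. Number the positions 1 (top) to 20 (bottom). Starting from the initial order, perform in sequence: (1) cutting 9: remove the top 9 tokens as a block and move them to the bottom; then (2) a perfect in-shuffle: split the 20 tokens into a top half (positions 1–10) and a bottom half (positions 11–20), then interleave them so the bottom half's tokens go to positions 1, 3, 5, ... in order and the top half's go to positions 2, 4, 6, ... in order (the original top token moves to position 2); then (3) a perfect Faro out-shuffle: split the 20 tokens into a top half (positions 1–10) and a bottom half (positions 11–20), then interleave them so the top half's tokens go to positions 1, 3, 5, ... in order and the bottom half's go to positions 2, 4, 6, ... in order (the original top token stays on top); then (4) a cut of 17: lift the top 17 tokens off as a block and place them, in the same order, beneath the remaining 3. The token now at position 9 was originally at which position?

Undo the operations in reverse order, starting from position 9:
  undo op 4 (cut 17): 9 ← 6
  undo op 3 (out-shuffle, from bottom half): 6 ← 13
  undo op 2 (in-shuffle, from bottom half): 13 ← 17
  undo op 1 (cut 9): 17 ← 6
So the token at position 9 came from original position 6.

6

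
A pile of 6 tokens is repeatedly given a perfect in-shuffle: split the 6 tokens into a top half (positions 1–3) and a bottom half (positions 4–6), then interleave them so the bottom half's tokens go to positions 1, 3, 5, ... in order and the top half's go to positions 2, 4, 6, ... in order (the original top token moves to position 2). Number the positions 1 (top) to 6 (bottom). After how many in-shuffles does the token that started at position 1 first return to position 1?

Follow position 1 under repeated in-shuffles:
1 → 2 → 4 → 1
It first returns after 3 in-shuffles.

3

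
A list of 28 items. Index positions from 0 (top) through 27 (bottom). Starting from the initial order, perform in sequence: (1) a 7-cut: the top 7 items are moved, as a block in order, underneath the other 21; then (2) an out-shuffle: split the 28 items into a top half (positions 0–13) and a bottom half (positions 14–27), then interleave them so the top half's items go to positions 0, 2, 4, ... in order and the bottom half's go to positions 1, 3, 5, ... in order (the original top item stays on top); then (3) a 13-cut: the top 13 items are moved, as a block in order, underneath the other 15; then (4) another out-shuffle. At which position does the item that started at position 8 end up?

Track the item from position 8 forward through each operation:
  after op 1 (cut 7): 8 → 1
  after op 2 (out-shuffle): 1 → 2
  after op 3 (cut 13): 2 → 17
  after op 4 (out-shuffle): 17 → 7

7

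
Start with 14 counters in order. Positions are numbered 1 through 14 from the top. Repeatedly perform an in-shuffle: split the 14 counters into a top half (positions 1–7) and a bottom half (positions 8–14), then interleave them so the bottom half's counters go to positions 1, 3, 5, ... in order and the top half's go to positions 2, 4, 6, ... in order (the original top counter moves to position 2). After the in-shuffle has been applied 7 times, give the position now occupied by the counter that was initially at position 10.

5

Track the counter's position through each in-shuffle:
10 → 5 → 10 → 5 → 10 → 5 → 10 → 5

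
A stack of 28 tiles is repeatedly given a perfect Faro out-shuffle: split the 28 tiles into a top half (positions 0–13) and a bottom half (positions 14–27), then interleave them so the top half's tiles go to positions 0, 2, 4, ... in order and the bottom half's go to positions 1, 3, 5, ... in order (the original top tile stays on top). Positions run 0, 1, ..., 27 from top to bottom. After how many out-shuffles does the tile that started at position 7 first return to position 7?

18

Follow position 7 under repeated out-shuffles:
7 → 14 → 1 → 2 → 4 → 8 → 16 → 5 → 10 → 20 → 13 → 26 → 25 → 23 → 19 → 11 → 22 → 17 → 7
It first returns after 18 out-shuffles.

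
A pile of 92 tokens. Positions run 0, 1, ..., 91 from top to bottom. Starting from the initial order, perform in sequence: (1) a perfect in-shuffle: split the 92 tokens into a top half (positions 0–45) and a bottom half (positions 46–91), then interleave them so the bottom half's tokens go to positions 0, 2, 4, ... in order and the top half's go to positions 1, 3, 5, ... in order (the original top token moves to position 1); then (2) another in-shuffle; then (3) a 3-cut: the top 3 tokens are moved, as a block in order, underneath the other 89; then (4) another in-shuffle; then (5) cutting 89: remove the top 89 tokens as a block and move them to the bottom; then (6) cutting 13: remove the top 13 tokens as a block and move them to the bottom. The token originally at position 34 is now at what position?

77

Track the token from position 34 forward through each operation:
  after op 1 (in-shuffle): 34 → 69
  after op 2 (in-shuffle): 69 → 46
  after op 3 (cut 3): 46 → 43
  after op 4 (in-shuffle): 43 → 87
  after op 5 (cut 89): 87 → 90
  after op 6 (cut 13): 90 → 77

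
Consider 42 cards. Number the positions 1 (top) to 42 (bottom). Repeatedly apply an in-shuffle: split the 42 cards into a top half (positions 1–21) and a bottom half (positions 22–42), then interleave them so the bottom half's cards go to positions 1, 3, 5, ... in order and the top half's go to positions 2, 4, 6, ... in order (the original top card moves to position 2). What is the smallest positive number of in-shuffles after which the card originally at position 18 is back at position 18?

Follow position 18 under repeated in-shuffles:
18 → 36 → 29 → 15 → 30 → 17 → 34 → 25 → 7 → 14 → 28 → 13 → 26 → 9 → 18
It first returns after 14 in-shuffles.

14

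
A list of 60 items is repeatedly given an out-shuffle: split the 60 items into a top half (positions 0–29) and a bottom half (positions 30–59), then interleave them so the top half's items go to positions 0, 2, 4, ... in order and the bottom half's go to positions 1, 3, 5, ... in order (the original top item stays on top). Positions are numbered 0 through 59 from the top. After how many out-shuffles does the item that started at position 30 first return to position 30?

58

Follow position 30 under repeated out-shuffles:
30 → 1 → 2 → 4 → 8 → 16 → 32 → 5 → ... → 30 (length 58)
It first returns after 58 out-shuffles.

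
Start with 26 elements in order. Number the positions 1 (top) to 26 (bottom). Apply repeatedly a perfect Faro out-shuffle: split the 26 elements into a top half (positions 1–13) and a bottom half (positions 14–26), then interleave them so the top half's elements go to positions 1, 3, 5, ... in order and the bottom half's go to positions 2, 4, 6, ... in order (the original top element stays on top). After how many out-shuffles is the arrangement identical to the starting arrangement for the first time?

20

The out-shuffle permutes the 26 positions with cycle lengths [1, 1, 4, 20].
Every element is home exactly when every cycle has completed a whole number of laps, i.e. after lcm(1, 4, 20) = 20 out-shuffles.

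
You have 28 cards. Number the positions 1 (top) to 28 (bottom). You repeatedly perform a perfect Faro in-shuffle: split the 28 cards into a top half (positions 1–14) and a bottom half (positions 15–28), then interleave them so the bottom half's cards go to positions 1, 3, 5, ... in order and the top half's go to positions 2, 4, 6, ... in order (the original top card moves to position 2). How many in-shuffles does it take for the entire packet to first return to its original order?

28

The in-shuffle permutes the 28 positions with cycle lengths [28].
Every card is home exactly when every cycle has completed a whole number of laps, i.e. after lcm(28) = 28 in-shuffles.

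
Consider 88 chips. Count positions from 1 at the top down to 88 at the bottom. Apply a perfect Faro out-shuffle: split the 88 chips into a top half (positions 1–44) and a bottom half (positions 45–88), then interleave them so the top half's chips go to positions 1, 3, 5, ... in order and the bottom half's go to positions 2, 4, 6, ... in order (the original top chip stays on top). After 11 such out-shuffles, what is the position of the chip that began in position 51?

2

Track the chip's position through each out-shuffle:
51 → 14 → 27 → 53 → 18 → 35 → 69 → 50 → 12 → 23 → 45 → 2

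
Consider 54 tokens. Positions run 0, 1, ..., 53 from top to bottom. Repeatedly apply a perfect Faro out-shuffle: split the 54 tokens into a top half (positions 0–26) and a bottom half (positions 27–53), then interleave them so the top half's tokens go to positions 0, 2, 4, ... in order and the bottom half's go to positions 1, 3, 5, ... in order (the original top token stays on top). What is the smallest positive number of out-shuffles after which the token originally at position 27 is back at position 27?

52

Follow position 27 under repeated out-shuffles:
27 → 1 → 2 → 4 → 8 → 16 → 32 → 11 → ... → 27 (length 52)
It first returns after 52 out-shuffles.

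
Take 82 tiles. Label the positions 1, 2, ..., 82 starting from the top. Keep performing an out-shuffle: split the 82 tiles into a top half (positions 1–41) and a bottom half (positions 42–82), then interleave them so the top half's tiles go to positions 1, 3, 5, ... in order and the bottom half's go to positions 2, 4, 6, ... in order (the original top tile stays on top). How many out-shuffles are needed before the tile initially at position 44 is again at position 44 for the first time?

54

Follow position 44 under repeated out-shuffles:
44 → 6 → 11 → 21 → 41 → 81 → 80 → 78 → ... → 44 (length 54)
It first returns after 54 out-shuffles.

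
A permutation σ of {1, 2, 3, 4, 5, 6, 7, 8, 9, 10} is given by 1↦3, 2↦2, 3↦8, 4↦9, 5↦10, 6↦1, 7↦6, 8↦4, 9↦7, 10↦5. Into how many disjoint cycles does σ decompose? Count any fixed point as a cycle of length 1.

Cycle decomposition: (1 3 8 4 9 7 6) (2) (5 10).
3 cycles.

3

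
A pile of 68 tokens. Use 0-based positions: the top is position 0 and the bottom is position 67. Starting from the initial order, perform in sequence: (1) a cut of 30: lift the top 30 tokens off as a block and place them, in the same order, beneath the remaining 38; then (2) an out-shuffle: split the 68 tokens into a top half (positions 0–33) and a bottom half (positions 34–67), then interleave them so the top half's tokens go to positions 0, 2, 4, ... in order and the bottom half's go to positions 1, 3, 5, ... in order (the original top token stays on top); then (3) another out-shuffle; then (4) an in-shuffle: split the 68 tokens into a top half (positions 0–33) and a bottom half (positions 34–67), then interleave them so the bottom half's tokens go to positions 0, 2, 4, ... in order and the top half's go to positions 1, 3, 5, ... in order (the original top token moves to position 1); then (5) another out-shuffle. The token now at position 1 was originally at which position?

25

Undo the operations in reverse order, starting from position 1:
  undo op 5 (out-shuffle, from bottom half): 1 ← 34
  undo op 4 (in-shuffle, from bottom half): 34 ← 51
  undo op 3 (out-shuffle, from bottom half): 51 ← 59
  undo op 2 (out-shuffle, from bottom half): 59 ← 63
  undo op 1 (cut 30): 63 ← 25
So the token at position 1 came from original position 25.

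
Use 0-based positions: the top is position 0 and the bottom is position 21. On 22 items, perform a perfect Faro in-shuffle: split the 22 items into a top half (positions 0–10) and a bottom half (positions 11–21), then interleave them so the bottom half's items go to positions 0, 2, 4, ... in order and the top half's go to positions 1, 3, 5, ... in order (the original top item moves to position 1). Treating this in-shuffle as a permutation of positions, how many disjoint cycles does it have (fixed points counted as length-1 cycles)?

2

Trace each unvisited position around until it returns:
(0 1 3 7 15 8 ... len 11) (4 9 19 16 10 21 ... len 11)
2 cycles in total.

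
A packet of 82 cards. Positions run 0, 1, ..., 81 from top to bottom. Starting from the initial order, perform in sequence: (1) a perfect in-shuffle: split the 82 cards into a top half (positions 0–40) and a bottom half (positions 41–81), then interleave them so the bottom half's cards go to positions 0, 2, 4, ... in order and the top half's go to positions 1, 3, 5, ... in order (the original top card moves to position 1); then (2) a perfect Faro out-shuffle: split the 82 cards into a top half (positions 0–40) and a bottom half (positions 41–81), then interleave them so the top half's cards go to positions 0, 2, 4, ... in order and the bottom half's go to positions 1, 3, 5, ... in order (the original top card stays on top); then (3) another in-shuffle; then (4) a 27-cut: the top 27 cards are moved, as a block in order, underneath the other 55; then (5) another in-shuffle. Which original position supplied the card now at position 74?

64

Undo the operations in reverse order, starting from position 74:
  undo op 5 (in-shuffle, from bottom half): 74 ← 78
  undo op 4 (cut 27): 78 ← 23
  undo op 3 (in-shuffle, from top half): 23 ← 11
  undo op 2 (out-shuffle, from bottom half): 11 ← 46
  undo op 1 (in-shuffle, from bottom half): 46 ← 64
So the card at position 74 came from original position 64.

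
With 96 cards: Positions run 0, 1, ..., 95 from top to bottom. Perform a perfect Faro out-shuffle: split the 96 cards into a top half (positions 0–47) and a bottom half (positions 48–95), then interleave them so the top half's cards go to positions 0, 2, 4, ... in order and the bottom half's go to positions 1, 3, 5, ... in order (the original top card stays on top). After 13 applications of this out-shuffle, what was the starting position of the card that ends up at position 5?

Work backwards from position 5, undoing one out-shuffle at a time:
5 ← 50 ← 25 ← 60 ← 30 ← ... ← 65 (13 steps).
So the card now at position 5 started at position 65.

65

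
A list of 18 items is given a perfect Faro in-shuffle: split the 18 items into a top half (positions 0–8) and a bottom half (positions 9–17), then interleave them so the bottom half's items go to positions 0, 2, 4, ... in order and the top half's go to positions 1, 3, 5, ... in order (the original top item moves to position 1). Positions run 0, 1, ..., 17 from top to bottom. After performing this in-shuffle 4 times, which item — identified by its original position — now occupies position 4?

Work backwards from position 4, undoing one in-shuffle at a time:
4 ← 11 ← 5 ← 2 ← 10
So the item now at position 4 started at position 10.

10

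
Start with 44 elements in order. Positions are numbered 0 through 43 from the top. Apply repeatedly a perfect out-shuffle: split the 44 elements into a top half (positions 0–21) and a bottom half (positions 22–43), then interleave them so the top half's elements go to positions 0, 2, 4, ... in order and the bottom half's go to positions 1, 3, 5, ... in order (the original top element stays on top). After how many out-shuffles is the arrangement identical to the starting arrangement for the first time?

14

The out-shuffle permutes the 44 positions with cycle lengths [1, 1, 14, 14, 14].
Every element is home exactly when every cycle has completed a whole number of laps, i.e. after lcm(1, 14) = 14 out-shuffles.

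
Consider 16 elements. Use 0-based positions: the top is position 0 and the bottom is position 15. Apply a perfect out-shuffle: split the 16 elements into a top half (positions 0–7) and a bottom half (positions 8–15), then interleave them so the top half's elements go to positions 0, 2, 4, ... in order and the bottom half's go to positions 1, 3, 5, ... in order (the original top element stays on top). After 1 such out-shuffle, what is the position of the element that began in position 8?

Track the element's position through each out-shuffle:
8 → 1

1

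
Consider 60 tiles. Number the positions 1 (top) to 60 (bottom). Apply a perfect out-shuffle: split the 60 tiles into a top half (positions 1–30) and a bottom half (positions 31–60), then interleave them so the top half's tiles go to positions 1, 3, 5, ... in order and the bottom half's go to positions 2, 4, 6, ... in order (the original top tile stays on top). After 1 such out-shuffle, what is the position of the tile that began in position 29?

Track the tile's position through each out-shuffle:
29 → 57

57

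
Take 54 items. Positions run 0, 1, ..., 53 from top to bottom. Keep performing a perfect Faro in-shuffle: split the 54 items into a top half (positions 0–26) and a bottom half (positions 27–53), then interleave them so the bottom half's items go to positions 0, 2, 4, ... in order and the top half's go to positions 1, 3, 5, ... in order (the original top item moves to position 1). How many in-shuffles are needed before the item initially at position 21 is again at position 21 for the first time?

4

Follow position 21 under repeated in-shuffles:
21 → 43 → 32 → 10 → 21
It first returns after 4 in-shuffles.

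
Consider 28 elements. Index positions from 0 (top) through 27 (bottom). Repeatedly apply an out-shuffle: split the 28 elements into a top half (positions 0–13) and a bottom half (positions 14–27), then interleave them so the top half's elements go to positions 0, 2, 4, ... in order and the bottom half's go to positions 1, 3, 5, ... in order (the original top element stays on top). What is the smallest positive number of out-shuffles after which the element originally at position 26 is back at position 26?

Follow position 26 under repeated out-shuffles:
26 → 25 → 23 → 19 → 11 → 22 → 17 → 7 → 14 → 1 → 2 → 4 → 8 → 16 → 5 → 10 → 20 → 13 → 26
It first returns after 18 out-shuffles.

18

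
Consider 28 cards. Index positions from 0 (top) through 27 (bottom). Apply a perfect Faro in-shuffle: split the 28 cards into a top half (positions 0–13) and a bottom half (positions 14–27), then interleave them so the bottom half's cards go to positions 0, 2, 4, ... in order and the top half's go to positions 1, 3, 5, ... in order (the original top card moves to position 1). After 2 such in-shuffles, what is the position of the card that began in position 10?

14

Track the card's position through each in-shuffle:
10 → 21 → 14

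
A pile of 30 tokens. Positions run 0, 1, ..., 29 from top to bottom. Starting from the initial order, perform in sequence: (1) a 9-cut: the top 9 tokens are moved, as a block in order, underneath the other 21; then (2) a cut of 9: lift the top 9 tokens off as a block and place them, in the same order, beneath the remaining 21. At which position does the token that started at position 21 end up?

Track the token from position 21 forward through each operation:
  after op 1 (cut 9): 21 → 12
  after op 2 (cut 9): 12 → 3

3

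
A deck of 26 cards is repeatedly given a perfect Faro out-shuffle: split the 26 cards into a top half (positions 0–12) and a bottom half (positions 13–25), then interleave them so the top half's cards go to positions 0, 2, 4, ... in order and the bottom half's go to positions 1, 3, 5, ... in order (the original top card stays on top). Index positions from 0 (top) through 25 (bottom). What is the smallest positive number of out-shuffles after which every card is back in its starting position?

20

The out-shuffle permutes the 26 positions with cycle lengths [1, 1, 4, 20].
Every card is home exactly when every cycle has completed a whole number of laps, i.e. after lcm(1, 4, 20) = 20 out-shuffles.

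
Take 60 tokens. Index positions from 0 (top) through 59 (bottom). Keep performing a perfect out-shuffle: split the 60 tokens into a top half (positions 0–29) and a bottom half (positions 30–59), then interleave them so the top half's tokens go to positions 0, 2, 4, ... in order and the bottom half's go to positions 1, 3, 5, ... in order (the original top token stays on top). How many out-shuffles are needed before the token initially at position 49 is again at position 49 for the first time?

Follow position 49 under repeated out-shuffles:
49 → 39 → 19 → 38 → 17 → 34 → 9 → 18 → ... → 49 (length 58)
It first returns after 58 out-shuffles.

58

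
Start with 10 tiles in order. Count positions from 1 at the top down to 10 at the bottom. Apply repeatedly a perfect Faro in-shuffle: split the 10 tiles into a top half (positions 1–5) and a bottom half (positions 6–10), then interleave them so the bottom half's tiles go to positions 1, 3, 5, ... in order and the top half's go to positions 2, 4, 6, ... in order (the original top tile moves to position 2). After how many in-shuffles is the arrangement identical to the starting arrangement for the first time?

The in-shuffle permutes the 10 positions with cycle lengths [10].
Every tile is home exactly when every cycle has completed a whole number of laps, i.e. after lcm(10) = 10 in-shuffles.

10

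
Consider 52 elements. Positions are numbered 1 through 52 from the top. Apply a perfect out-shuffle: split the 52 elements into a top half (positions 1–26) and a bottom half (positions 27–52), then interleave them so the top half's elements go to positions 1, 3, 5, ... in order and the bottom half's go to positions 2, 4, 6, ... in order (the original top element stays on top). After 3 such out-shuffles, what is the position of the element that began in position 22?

Track the element's position through each out-shuffle:
22 → 43 → 34 → 16

16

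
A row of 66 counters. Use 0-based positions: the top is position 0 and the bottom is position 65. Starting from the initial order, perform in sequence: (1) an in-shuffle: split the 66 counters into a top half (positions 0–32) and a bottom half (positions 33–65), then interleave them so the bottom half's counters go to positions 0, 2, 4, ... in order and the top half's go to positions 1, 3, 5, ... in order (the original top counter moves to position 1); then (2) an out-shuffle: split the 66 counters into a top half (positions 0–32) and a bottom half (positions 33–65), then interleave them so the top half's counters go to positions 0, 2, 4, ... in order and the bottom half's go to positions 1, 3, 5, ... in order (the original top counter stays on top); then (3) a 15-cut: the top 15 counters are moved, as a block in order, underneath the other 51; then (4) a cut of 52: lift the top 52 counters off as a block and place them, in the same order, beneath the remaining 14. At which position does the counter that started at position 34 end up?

3

Track the counter from position 34 forward through each operation:
  after op 1 (in-shuffle): 34 → 2
  after op 2 (out-shuffle): 2 → 4
  after op 3 (cut 15): 4 → 55
  after op 4 (cut 52): 55 → 3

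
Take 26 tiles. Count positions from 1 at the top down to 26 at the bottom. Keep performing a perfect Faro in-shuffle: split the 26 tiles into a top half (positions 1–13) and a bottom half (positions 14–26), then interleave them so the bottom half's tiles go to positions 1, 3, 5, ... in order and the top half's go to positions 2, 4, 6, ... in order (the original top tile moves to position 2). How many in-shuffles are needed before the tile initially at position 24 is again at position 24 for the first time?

Follow position 24 under repeated in-shuffles:
24 → 21 → 15 → 3 → 6 → 12 → 24
It first returns after 6 in-shuffles.

6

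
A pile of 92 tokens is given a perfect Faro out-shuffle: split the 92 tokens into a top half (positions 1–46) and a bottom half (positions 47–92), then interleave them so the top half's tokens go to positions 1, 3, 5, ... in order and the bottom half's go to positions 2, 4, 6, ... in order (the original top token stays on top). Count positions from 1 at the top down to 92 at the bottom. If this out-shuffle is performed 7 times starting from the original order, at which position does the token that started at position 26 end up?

16

Track the token's position through each out-shuffle:
26 → 51 → 10 → 19 → 37 → 73 → 54 → 16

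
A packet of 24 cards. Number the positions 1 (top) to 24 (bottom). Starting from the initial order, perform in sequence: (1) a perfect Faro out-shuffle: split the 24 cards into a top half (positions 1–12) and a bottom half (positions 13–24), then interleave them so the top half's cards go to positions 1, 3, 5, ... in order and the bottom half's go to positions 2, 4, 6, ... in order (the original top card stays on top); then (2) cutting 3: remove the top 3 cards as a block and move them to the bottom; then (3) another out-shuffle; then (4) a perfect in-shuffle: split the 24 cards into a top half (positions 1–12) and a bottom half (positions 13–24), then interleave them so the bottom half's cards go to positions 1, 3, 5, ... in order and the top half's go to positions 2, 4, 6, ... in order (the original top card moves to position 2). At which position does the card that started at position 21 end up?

12

Track the card from position 21 forward through each operation:
  after op 1 (out-shuffle): 21 → 18
  after op 2 (cut 3): 18 → 15
  after op 3 (out-shuffle): 15 → 6
  after op 4 (in-shuffle): 6 → 12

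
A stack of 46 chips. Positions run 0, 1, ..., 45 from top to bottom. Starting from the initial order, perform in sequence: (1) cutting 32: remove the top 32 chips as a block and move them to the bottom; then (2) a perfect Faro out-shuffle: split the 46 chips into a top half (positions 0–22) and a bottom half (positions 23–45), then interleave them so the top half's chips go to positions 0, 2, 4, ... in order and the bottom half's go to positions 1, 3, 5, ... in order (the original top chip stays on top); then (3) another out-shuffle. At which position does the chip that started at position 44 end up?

3

Track the chip from position 44 forward through each operation:
  after op 1 (cut 32): 44 → 12
  after op 2 (out-shuffle): 12 → 24
  after op 3 (out-shuffle): 24 → 3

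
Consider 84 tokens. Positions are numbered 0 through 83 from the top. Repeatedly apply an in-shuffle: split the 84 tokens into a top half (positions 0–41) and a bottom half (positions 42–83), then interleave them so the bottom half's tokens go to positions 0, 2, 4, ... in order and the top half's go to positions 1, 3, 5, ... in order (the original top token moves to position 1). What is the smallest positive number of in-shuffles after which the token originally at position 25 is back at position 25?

8

Follow position 25 under repeated in-shuffles:
25 → 51 → 18 → 37 → 75 → 66 → 48 → 12 → 25
It first returns after 8 in-shuffles.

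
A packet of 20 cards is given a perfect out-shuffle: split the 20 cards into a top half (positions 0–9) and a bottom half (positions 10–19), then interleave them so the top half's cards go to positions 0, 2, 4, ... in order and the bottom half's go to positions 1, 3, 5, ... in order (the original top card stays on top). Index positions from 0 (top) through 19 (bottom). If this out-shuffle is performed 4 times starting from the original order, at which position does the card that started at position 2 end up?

Track the card's position through each out-shuffle:
2 → 4 → 8 → 16 → 13

13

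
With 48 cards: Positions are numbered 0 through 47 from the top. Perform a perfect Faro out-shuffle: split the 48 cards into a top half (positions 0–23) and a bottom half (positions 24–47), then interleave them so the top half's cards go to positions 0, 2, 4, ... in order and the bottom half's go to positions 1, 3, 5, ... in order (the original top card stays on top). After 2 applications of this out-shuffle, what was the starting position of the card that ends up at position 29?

Work backwards from position 29, undoing one out-shuffle at a time:
29 ← 38 ← 19
So the card now at position 29 started at position 19.

19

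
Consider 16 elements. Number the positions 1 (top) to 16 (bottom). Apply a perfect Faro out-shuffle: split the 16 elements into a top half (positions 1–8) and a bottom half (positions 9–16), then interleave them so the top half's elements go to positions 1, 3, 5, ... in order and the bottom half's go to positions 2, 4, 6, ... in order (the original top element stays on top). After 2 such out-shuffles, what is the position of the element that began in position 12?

Track the element's position through each out-shuffle:
12 → 8 → 15

15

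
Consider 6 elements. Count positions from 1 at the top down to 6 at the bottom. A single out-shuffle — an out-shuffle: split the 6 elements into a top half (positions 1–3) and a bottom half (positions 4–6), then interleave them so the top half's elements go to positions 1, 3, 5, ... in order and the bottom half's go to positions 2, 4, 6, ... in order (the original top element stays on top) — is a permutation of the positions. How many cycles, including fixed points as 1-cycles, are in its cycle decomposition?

3

Trace each unvisited position around until it returns:
(1) (2 3 5 4) (6)
3 cycles in total.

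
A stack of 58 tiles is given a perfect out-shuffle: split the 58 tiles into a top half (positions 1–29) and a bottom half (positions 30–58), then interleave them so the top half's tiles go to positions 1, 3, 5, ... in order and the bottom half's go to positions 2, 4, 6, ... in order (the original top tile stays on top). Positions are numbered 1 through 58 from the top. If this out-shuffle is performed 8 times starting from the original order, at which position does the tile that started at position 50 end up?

5

Track the tile's position through each out-shuffle:
50 → 42 → 26 → 51 → 44 → 30 → 2 → 3 → 5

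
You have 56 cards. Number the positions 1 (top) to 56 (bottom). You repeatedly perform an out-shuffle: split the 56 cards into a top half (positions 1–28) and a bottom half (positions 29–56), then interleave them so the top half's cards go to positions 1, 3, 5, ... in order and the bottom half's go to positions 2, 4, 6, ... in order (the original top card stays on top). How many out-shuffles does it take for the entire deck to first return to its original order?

20

The out-shuffle permutes the 56 positions with cycle lengths [1, 1, 4, 10, 20, 20].
Every card is home exactly when every cycle has completed a whole number of laps, i.e. after lcm(1, 4, 10, 20) = 20 out-shuffles.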